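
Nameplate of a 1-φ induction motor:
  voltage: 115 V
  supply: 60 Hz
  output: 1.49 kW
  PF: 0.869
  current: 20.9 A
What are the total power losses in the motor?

599 W

P_in = V·I·cosφ = 115×20.9×0.869 = 2089 W
P_out = 1490 W
Losses = P_in − P_out = 2089 − 1490 = 599 W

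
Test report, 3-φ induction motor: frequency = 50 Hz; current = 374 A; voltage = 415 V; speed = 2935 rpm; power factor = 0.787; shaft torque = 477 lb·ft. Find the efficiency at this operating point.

94.0 %

τ = 477 lb·ft × 1.356 = 646.8 N·m
ω = 2π × 2935/60 = 307.4 rad/s; P_out = τω = 646.8 × 307.4 = 198826 W
P_in = √3·V_L·I_L·cosφ = 1.732 × 415 × 374 × 0.787 = 211564 W
η = P_out / P_in = 198826 / 211564 = 0.940 = 94.0%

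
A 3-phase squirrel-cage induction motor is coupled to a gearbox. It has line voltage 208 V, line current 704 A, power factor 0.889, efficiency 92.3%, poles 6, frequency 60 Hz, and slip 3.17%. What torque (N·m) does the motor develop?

1710 N·m

P_in = √3·V·I·cosφ = 1.732 × 208 × 704 × 0.889 = 225468 W
P_out = η·P_in = 0.923 × 225468 = 208107 W
n_s = 120×60/6 = 1200 rpm; n = 1200×(1−0.0317) = 1162 rpm
ω = 2π×1162/60 = 121.7 rad/s
τ = P_out/ω = 208107/121.7 = 1710 N·m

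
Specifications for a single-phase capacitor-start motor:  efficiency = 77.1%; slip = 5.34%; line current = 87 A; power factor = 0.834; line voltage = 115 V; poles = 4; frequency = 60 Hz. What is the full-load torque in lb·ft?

26.6 lb·ft

P_in = V·I·cosφ = 115 × 87 × 0.834 = 8344 W
P_out = η·P_in = 0.771 × 8344 = 6433 W
n_s = 120×60/4 = 1800 rpm; n = 1800×(1−0.0534) = 1704 rpm
ω = 2π×1704/60 = 178.4 rad/s
τ = P_out/ω = 6433/178.4 = 36.06 N·m
In lb·ft: 36.06/1.356 = 26.6 lb·ft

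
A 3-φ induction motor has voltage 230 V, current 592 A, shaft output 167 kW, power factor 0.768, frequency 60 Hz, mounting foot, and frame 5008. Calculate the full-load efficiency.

P_out = 167 kW = 167000 W
P_in = √3·V_L·I_L·cosφ = 1.732 × 230 × 592 × 0.768 = 181117 W
η = P_out / P_in = 167000 / 181117 = 0.922 = 92.2%

92.2 %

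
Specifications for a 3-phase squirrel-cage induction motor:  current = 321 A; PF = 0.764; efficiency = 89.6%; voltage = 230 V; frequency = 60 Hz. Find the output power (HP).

P_in = √3·V·I·cosφ = 1.732 × 230 × 321 × 0.764 = 97695 W
P_out = η·P_in = 0.896 × 97695 = 87535 W
= 87535/746 = 117 HP

117 HP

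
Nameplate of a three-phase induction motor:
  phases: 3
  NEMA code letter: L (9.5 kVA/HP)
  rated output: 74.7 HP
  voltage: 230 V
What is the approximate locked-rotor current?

1780 A

S_LR = 9.5 × 74.7 = 709.65 kVA
I_LR = S_LR/(√3·V_L) = 709650/(1.732×230) = 1780 A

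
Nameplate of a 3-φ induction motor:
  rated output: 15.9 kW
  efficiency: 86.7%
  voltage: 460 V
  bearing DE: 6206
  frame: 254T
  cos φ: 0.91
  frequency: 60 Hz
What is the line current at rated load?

25.3 A

P_out = 15.9 kW = 15900 W
P_in = P_out / η = 15900 / 0.867 = 18339 W
I_L = P_in / (√3·V_L·cosφ) = 18339 / (1.732 × 460 × 0.91) = 25.3 A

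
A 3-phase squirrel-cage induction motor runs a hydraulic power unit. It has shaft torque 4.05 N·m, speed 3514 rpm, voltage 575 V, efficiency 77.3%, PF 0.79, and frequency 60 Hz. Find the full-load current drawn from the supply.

2.45 A

ω = 2π×3514/60 = 368 rad/s; P_out = τω = 4.05 × 368 = 1490 W
P_in = P_out / η = 1490 / 0.773 = 1928 W
I_L = P_in / (√3·V_L·cosφ) = 1928 / (1.732 × 575 × 0.79) = 2.45 A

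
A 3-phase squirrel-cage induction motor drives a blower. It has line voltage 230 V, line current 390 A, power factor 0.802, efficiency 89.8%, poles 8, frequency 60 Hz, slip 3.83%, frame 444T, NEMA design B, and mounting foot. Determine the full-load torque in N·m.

1230 N·m

P_in = √3·V·I·cosφ = 1.732 × 230 × 390 × 0.802 = 124599 W
P_out = η·P_in = 0.898 × 124599 = 111890 W
n_s = 120×60/8 = 900 rpm; n = 900×(1−0.0383) = 866 rpm
ω = 2π×866/60 = 90.69 rad/s
τ = P_out/ω = 111890/90.69 = 1230 N·m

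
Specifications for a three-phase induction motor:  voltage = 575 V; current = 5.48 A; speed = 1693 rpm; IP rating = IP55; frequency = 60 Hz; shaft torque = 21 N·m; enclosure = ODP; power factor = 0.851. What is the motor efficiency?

ω = 2π × 1693/60 = 177.3 rad/s; P_out = τω = 21 × 177.3 = 3723 W
P_in = √3·V_L·I_L·cosφ = 1.732 × 575 × 5.48 × 0.851 = 4644 W
η = P_out / P_in = 3723 / 4644 = 0.802 = 80.2%

80.2 %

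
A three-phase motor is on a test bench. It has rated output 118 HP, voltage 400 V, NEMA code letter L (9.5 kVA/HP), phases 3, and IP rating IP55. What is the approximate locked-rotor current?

1620 A

S_LR = 9.5 × 118 = 1121 kVA
I_LR = S_LR/(√3·V_L) = 1121000/(1.732×400) = 1620 A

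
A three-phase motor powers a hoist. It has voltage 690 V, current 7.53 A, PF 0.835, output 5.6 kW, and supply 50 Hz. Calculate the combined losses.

1.91 kW

P_in = √3·V·I·cosφ = 1.732×690×7.53×0.835 = 7514 W
P_out = 5600 W
Losses = P_in − P_out = 7514 − 5600 = 1914 W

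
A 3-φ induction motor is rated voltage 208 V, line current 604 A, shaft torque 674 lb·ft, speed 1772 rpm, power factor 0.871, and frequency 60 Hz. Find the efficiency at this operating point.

τ = 674 lb·ft × 1.356 = 913.9 N·m
ω = 2π × 1772/60 = 185.6 rad/s; P_out = τω = 913.9 × 185.6 = 169620 W
P_in = √3·V_L·I_L·cosφ = 1.732 × 208 × 604 × 0.871 = 189525 W
η = P_out / P_in = 169620 / 189525 = 0.895 = 89.5%

89.5 %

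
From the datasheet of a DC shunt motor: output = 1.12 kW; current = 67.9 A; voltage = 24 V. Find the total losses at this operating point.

P_in = V·I = 24×67.9 = 1630 W
P_out = 1120 W
Losses = P_in − P_out = 1630 − 1120 = 510 W

510 W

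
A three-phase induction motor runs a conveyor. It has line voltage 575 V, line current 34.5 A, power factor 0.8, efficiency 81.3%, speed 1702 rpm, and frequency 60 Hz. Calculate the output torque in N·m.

125 N·m

P_in = √3·V·I·cosφ = 1.732 × 575 × 34.5 × 0.8 = 27487 W
P_out = η·P_in = 0.813 × 27487 = 22347 W
n = 1702 rpm
ω = 2π×1702/60 = 178.2 rad/s
τ = P_out/ω = 22347/178.2 = 125 N·m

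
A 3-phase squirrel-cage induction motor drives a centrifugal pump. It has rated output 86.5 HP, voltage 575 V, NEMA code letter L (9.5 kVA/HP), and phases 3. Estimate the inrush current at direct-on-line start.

825 A

S_LR = 9.5 × 86.5 = 821.75 kVA
I_LR = S_LR/(√3·V_L) = 821750/(1.732×575) = 825 A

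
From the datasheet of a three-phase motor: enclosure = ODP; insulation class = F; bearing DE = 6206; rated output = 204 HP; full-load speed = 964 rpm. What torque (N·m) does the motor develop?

P_out = 204 × 746 = 152184 W
ω = 2π × 964/60 = 100.9 rad/s
τ = P_out/ω = 152184/100.9 = 1510 N·m

1510 N·m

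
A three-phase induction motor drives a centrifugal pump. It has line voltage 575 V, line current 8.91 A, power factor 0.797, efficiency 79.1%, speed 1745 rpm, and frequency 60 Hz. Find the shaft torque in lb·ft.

P_in = √3·V·I·cosφ = 1.732 × 575 × 8.91 × 0.797 = 7072 W
P_out = η·P_in = 0.791 × 7072 = 5594 W
n = 1745 rpm
ω = 2π×1745/60 = 182.7 rad/s
τ = P_out/ω = 5594/182.7 = 30.62 N·m
In lb·ft: 30.62/1.356 = 22.6 lb·ft

22.6 lb·ft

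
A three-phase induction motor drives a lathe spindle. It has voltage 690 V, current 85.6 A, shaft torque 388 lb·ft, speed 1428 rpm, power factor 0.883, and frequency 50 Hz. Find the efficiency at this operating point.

87.1 %

τ = 388 lb·ft × 1.356 = 526.1 N·m
ω = 2π × 1428/60 = 149.5 rad/s; P_out = τω = 526.1 × 149.5 = 78652 W
P_in = √3·V_L·I_L·cosφ = 1.732 × 690 × 85.6 × 0.883 = 90330 W
η = P_out / P_in = 78652 / 90330 = 0.871 = 87.1%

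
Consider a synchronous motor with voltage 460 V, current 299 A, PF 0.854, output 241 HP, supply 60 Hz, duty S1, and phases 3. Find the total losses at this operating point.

23700 W

P_in = √3·V·I·cosφ = 1.732×460×299×0.854 = 203439 W
P_out = 241×746 = 179786 W
Losses = P_in − P_out = 203439 − 179786 = 23653 W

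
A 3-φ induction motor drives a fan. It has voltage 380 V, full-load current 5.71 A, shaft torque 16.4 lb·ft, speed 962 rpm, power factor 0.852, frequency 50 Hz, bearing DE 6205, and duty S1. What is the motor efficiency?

70.0 %

τ = 16.4 lb·ft × 1.356 = 22.24 N·m
ω = 2π × 962/60 = 100.7 rad/s; P_out = τω = 22.24 × 100.7 = 2240 W
P_in = √3·V_L·I_L·cosφ = 1.732 × 380 × 5.71 × 0.852 = 3202 W
η = P_out / P_in = 2240 / 3202 = 0.700 = 70.0%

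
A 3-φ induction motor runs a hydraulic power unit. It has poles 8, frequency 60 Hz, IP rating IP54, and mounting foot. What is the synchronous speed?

n_s = 120f/p = 120×60/8 = 900 rpm

900 rpm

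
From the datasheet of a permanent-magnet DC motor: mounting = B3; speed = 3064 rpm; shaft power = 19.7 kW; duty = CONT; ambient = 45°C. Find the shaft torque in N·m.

ω = 2π × 3064/60 = 320.9 rad/s
τ = P/ω = 19700/320.9 = 61.4 N·m

61.4 N·m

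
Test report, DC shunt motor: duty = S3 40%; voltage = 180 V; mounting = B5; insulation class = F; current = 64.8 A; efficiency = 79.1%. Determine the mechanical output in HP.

P_in = V·I = 180 × 64.8 = 11664 W
P_out = η·P_in = 0.791 × 11664 = 9226 W
= 9226/746 = 12.4 HP

12.4 HP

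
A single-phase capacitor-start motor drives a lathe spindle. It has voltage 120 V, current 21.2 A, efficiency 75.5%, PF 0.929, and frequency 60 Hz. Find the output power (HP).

2.39 HP

P_in = V·I·cosφ = 120 × 21.2 × 0.929 = 2363 W
P_out = η·P_in = 0.755 × 2363 = 1784 W
= 1784/746 = 2.39 HP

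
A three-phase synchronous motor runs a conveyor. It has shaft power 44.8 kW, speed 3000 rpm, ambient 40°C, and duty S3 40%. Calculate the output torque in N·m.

143 N·m

ω = 2π × 3000/60 = 314.2 rad/s
τ = P/ω = 44800/314.2 = 143 N·m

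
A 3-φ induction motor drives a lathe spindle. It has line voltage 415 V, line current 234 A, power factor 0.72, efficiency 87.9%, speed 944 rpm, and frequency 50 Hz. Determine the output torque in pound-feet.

P_in = √3·V·I·cosφ = 1.732 × 415 × 234 × 0.72 = 121100 W
P_out = η·P_in = 0.879 × 121100 = 106447 W
n = 944 rpm
ω = 2π×944/60 = 98.86 rad/s
τ = P_out/ω = 106447/98.86 = 1077 N·m
In lb·ft: 1077/1.356 = 794 lb·ft

794 lb·ft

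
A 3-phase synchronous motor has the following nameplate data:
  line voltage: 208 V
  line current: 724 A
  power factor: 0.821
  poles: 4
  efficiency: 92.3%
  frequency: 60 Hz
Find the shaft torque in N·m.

1050 N·m

P_in = √3·V·I·cosφ = 1.732 × 208 × 724 × 0.821 = 214138 W
P_out = η·P_in = 0.923 × 214138 = 197649 W
n = n_s = 120×60/4 = 1800 rpm (synchronous)
ω = 2π×1800/60 = 188.5 rad/s
τ = P_out/ω = 197649/188.5 = 1050 N·m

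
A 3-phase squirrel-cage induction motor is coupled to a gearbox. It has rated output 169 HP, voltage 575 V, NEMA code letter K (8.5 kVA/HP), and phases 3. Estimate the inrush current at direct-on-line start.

1440 A

S_LR = 8.5 × 169 = 1436.5 kVA
I_LR = S_LR/(√3·V_L) = 1436500/(1.732×575) = 1440 A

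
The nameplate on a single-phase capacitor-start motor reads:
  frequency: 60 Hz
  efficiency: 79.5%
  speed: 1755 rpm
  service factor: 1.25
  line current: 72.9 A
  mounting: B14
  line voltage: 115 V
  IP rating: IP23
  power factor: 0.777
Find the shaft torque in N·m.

28.2 N·m

P_in = V·I·cosφ = 115 × 72.9 × 0.777 = 6514 W
P_out = η·P_in = 0.795 × 6514 = 5179 W
n = 1755 rpm
ω = 2π×1755/60 = 183.8 rad/s
τ = P_out/ω = 5179/183.8 = 28.2 N·m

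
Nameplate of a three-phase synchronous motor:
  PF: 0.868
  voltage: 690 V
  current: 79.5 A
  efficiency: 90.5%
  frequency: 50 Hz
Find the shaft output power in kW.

74.6 kW

P_in = √3·V·I·cosφ = 1.732 × 690 × 79.5 × 0.868 = 82468 W
P_out = η·P_in = 0.905 × 82468 = 74634 W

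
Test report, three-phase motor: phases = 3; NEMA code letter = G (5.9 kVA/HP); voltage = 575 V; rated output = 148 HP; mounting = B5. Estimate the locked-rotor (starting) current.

S_LR = 5.9 × 148 = 873.2 kVA
I_LR = S_LR/(√3·V_L) = 873200/(1.732×575) = 877 A

877 A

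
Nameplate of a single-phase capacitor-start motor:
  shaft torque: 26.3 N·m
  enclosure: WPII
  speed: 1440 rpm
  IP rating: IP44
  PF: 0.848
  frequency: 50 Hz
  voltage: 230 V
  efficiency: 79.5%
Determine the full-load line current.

ω = 2π×1440/60 = 150.8 rad/s; P_out = τω = 26.3 × 150.8 = 3966 W
P_in = P_out / η = 3966 / 0.795 = 4989 W
I = P_in / (V·cosφ) = 4989 / (230 × 0.848) = 25.6 A

25.6 A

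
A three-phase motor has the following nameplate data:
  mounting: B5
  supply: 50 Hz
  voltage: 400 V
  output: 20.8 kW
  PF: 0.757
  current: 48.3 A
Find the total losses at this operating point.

P_in = √3·V·I·cosφ = 1.732×400×48.3×0.757 = 25331 W
P_out = 20800 W
Losses = P_in − P_out = 25331 − 20800 = 4531 W

4530 W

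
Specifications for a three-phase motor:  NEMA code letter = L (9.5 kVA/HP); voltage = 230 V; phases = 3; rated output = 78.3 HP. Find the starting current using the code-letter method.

1870 A

S_LR = 9.5 × 78.3 = 743.85 kVA
I_LR = S_LR/(√3·V_L) = 743850/(1.732×230) = 1870 A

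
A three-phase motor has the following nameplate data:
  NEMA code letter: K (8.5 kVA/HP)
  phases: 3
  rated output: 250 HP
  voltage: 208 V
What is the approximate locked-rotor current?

S_LR = 8.5 × 250 = 2125 kVA
I_LR = S_LR/(√3·V_L) = 2125000/(1.732×208) = 5900 A

5900 A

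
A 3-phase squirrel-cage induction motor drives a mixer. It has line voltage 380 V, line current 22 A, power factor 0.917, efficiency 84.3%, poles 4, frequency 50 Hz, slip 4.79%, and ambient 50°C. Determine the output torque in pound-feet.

P_in = √3·V·I·cosφ = 1.732 × 380 × 22 × 0.917 = 13278 W
P_out = η·P_in = 0.843 × 13278 = 11193 W
n_s = 120×50/4 = 1500 rpm; n = 1500×(1−0.0479) = 1428 rpm
ω = 2π×1428/60 = 149.5 rad/s
τ = P_out/ω = 11193/149.5 = 74.87 N·m
In lb·ft: 74.87/1.356 = 55.2 lb·ft

55.2 lb·ft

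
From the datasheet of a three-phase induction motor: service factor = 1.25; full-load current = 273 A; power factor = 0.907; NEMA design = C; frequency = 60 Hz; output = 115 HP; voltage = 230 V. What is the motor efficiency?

P_out = 115 × 746 = 85790 W
P_in = √3·V_L·I_L·cosφ = 1.732 × 230 × 273 × 0.907 = 98638 W
η = P_out / P_in = 85790 / 98638 = 0.870 = 87.0%

87.0 %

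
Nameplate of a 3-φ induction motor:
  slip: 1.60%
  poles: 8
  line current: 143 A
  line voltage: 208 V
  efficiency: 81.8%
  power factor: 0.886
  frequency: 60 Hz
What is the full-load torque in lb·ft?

297 lb·ft

P_in = √3·V·I·cosφ = 1.732 × 208 × 143 × 0.886 = 45644 W
P_out = η·P_in = 0.818 × 45644 = 37337 W
n_s = 120×60/8 = 900 rpm; n = 900×(1−0.016) = 886 rpm
ω = 2π×886/60 = 92.78 rad/s
τ = P_out/ω = 37337/92.78 = 402.4 N·m
In lb·ft: 402.4/1.356 = 297 lb·ft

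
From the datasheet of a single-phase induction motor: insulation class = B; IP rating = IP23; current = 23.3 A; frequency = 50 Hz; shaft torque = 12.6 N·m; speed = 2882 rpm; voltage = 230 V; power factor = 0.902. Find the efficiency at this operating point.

ω = 2π × 2882/60 = 301.8 rad/s; P_out = τω = 12.6 × 301.8 = 3803 W
P_in = V·I·cosφ = 230 × 23.3 × 0.902 = 4834 W
η = P_out / P_in = 3803 / 4834 = 0.787 = 78.7%

78.7 %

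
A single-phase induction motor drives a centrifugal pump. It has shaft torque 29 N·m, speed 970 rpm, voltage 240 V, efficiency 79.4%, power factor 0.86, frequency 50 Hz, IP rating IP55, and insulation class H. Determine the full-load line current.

ω = 2π×970/60 = 101.6 rad/s; P_out = τω = 29 × 101.6 = 2946 W
P_in = P_out / η = 2946 / 0.794 = 3710 W
I = P_in / (V·cosφ) = 3710 / (240 × 0.86) = 18 A

18 A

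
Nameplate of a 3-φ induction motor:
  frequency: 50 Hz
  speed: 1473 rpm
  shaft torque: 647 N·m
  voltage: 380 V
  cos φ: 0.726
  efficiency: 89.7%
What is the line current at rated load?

ω = 2π×1473/60 = 154.3 rad/s; P_out = τω = 647 × 154.3 = 99832 W
P_in = P_out / η = 99832 / 0.897 = 111295 W
I_L = P_in / (√3·V_L·cosφ) = 111295 / (1.732 × 380 × 0.726) = 233 A

233 A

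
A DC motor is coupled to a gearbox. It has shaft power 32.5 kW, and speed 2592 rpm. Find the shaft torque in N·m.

120 N·m

ω = 2π × 2592/60 = 271.4 rad/s
τ = P/ω = 32500/271.4 = 120 N·m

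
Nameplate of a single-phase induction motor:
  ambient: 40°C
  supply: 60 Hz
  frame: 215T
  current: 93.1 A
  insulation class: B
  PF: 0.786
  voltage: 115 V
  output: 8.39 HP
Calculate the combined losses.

2.16 kW

P_in = V·I·cosφ = 115×93.1×0.786 = 8415 W
P_out = 8.39×746 = 6259 W
Losses = P_in − P_out = 8415 − 6259 = 2156 W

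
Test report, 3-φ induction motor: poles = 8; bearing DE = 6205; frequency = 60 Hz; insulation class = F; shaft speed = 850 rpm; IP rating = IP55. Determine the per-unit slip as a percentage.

n_s = 120f/p = 120×60/8 = 900 rpm
s = (n_s − n)/n_s = (900 − 850)/900 = 0.0556

5.6 %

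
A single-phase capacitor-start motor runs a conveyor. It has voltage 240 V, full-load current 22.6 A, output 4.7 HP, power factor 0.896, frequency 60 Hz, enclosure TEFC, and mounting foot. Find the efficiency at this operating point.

72.1 %

P_out = 4.7 × 746 = 3506 W
P_in = V·I·cosφ = 240 × 22.6 × 0.896 = 4860 W
η = P_out / P_in = 3506 / 4860 = 0.721 = 72.1%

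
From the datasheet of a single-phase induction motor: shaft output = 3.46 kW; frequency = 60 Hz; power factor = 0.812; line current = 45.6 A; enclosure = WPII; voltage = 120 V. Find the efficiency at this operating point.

77.9 %

P_out = 3.46 kW = 3460 W
P_in = V·I·cosφ = 120 × 45.6 × 0.812 = 4443 W
η = P_out / P_in = 3460 / 4443 = 0.779 = 77.9%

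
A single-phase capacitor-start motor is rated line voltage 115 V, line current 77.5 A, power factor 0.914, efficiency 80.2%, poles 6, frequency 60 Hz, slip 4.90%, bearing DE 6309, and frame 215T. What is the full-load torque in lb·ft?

P_in = V·I·cosφ = 115 × 77.5 × 0.914 = 8146 W
P_out = η·P_in = 0.802 × 8146 = 6533 W
n_s = 120×60/6 = 1200 rpm; n = 1200×(1−0.049) = 1141 rpm
ω = 2π×1141/60 = 119.5 rad/s
τ = P_out/ω = 6533/119.5 = 54.67 N·m
In lb·ft: 54.67/1.356 = 40.3 lb·ft

40.3 lb·ft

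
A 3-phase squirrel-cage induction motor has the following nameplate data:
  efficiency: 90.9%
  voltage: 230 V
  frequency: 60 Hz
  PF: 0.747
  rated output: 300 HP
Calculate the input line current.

P_out = 300 × 746 = 223800 W
P_in = P_out / η = 223800 / 0.909 = 246205 W
I_L = P_in / (√3·V_L·cosφ) = 246205 / (1.732 × 230 × 0.747) = 827 A

827 A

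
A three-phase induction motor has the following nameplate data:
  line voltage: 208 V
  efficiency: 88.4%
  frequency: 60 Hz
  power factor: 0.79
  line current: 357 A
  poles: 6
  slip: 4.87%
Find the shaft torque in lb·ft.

554 lb·ft

P_in = √3·V·I·cosφ = 1.732 × 208 × 357 × 0.79 = 101603 W
P_out = η·P_in = 0.884 × 101603 = 89817 W
n_s = 120×60/6 = 1200 rpm; n = 1200×(1−0.0487) = 1142 rpm
ω = 2π×1142/60 = 119.6 rad/s
τ = P_out/ω = 89817/119.6 = 751 N·m
In lb·ft: 751/1.356 = 554 lb·ft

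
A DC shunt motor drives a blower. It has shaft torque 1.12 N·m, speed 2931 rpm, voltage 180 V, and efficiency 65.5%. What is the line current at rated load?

2.92 A

ω = 2π×2931/60 = 306.9 rad/s; P_out = τω = 1.12 × 306.9 = 344 W
P_in = P_out / η = 344 / 0.655 = 525 W
I = P_in / V = 525 / 180 = 2.92 A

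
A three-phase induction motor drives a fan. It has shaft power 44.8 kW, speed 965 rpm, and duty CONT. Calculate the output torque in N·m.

ω = 2π × 965/60 = 101.1 rad/s
τ = P/ω = 44800/101.1 = 443 N·m

443 N·m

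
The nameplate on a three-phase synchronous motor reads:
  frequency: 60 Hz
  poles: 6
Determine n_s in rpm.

n_s = 120f/p = 120×60/6 = 1200 rpm

1200 rpm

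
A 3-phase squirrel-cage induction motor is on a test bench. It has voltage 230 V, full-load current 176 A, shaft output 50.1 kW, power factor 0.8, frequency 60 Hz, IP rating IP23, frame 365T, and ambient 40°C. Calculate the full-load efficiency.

89.3 %

P_out = 50.1 kW = 50100 W
P_in = √3·V_L·I_L·cosφ = 1.732 × 230 × 176 × 0.8 = 56089 W
η = P_out / P_in = 50100 / 56089 = 0.893 = 89.3%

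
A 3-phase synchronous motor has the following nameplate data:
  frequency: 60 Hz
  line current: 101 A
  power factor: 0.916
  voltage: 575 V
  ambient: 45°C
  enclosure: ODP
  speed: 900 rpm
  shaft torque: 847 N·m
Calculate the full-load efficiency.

86.6 %

ω = 2π × 900/60 = 94.25 rad/s; P_out = τω = 847 × 94.25 = 79830 W
P_in = √3·V_L·I_L·cosφ = 1.732 × 575 × 101 × 0.916 = 92137 W
η = P_out / P_in = 79830 / 92137 = 0.866 = 86.6%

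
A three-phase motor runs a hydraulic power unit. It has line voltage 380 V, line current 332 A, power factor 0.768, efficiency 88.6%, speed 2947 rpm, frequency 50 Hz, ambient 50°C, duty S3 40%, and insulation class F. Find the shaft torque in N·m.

482 N·m

P_in = √3·V·I·cosφ = 1.732 × 380 × 332 × 0.768 = 167815 W
P_out = η·P_in = 0.886 × 167815 = 148684 W
n = 2947 rpm
ω = 2π×2947/60 = 308.6 rad/s
τ = P_out/ω = 148684/308.6 = 482 N·m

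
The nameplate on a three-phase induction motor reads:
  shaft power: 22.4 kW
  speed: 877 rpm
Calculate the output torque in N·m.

244 N·m

ω = 2π × 877/60 = 91.84 rad/s
τ = P/ω = 22400/91.84 = 244 N·m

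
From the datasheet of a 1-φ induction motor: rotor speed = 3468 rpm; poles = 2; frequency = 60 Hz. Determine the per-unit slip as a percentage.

n_s = 120f/p = 120×60/2 = 3600 rpm
s = (n_s − n)/n_s = (3600 − 3468)/3600 = 0.0367

3.67 %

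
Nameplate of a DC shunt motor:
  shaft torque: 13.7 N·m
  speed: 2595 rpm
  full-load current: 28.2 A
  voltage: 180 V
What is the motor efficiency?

73.3 %

ω = 2π × 2595/60 = 271.7 rad/s; P_out = τω = 13.7 × 271.7 = 3722 W
P_in = V·I = 180 × 28.2 = 5076 W
η = P_out / P_in = 3722 / 5076 = 0.733 = 73.3%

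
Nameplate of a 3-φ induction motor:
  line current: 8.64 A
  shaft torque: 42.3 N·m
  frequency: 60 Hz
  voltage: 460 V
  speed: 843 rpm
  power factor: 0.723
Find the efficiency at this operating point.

ω = 2π × 843/60 = 88.28 rad/s; P_out = τω = 42.3 × 88.28 = 3734 W
P_in = √3·V_L·I_L·cosφ = 1.732 × 460 × 8.64 × 0.723 = 4977 W
η = P_out / P_in = 3734 / 4977 = 0.750 = 75.0%

75.0 %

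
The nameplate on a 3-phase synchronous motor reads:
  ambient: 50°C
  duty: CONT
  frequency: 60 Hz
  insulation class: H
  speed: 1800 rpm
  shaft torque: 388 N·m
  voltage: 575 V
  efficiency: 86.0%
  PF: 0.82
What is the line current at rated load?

104 A

ω = 2π×1800/60 = 188.5 rad/s; P_out = τω = 388 × 188.5 = 73138 W
P_in = P_out / η = 73138 / 0.860 = 85044 W
I_L = P_in / (√3·V_L·cosφ) = 85044 / (1.732 × 575 × 0.82) = 104 A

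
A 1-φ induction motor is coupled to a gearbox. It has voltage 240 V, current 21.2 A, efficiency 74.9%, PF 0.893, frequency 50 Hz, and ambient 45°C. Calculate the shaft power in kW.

3.4 kW

P_in = V·I·cosφ = 240 × 21.2 × 0.893 = 4544 W
P_out = η·P_in = 0.749 × 4544 = 3403 W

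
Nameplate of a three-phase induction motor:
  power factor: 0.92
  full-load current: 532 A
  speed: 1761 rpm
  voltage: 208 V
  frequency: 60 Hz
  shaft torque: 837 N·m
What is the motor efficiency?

87.5 %

ω = 2π × 1761/60 = 184.4 rad/s; P_out = τω = 837 × 184.4 = 154343 W
P_in = √3·V_L·I_L·cosφ = 1.732 × 208 × 532 × 0.92 = 176324 W
η = P_out / P_in = 154343 / 176324 = 0.875 = 87.5%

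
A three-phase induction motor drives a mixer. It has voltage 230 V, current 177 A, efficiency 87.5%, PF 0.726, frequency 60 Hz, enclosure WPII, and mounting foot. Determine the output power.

44.8 kW

P_in = √3·V·I·cosφ = 1.732 × 230 × 177 × 0.726 = 51190 W
P_out = η·P_in = 0.875 × 51190 = 44791 W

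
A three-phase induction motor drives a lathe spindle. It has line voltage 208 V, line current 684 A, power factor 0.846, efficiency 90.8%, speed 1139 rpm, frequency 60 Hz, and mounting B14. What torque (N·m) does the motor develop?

1590 N·m

P_in = √3·V·I·cosφ = 1.732 × 208 × 684 × 0.846 = 208467 W
P_out = η·P_in = 0.908 × 208467 = 189288 W
n = 1139 rpm
ω = 2π×1139/60 = 119.3 rad/s
τ = P_out/ω = 189288/119.3 = 1590 N·m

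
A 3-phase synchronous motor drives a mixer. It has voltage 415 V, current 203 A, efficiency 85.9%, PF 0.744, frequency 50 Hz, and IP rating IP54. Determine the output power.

93.3 kW

P_in = √3·V·I·cosφ = 1.732 × 415 × 203 × 0.744 = 108559 W
P_out = η·P_in = 0.859 × 108559 = 93252 W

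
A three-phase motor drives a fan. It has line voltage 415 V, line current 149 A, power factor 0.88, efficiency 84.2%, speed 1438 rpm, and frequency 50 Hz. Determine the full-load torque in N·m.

527 N·m

P_in = √3·V·I·cosφ = 1.732 × 415 × 149 × 0.88 = 94246 W
P_out = η·P_in = 0.842 × 94246 = 79355 W
n = 1438 rpm
ω = 2π×1438/60 = 150.6 rad/s
τ = P_out/ω = 79355/150.6 = 527 N·m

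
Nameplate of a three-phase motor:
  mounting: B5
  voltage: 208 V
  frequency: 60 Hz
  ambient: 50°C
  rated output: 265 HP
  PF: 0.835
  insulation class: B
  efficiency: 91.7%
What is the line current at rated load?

717 A

P_out = 265 × 746 = 197690 W
P_in = P_out / η = 197690 / 0.917 = 215583 W
I_L = P_in / (√3·V_L·cosφ) = 215583 / (1.732 × 208 × 0.835) = 717 A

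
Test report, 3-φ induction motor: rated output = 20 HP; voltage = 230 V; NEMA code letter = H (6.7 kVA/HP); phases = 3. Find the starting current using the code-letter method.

S_LR = 6.7 × 20 = 134 kVA
I_LR = S_LR/(√3·V_L) = 134000/(1.732×230) = 336 A

336 A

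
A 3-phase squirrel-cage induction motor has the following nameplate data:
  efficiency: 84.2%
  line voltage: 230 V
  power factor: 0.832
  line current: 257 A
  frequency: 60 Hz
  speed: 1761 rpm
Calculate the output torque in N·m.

389 N·m

P_in = √3·V·I·cosφ = 1.732 × 230 × 257 × 0.832 = 85179 W
P_out = η·P_in = 0.842 × 85179 = 71721 W
n = 1761 rpm
ω = 2π×1761/60 = 184.4 rad/s
τ = P_out/ω = 71721/184.4 = 389 N·m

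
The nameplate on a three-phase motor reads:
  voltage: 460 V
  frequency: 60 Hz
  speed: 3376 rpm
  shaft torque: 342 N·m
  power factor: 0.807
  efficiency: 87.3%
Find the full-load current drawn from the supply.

215 A

ω = 2π×3376/60 = 353.5 rad/s; P_out = τω = 342 × 353.5 = 120897 W
P_in = P_out / η = 120897 / 0.873 = 138485 W
I_L = P_in / (√3·V_L·cosφ) = 138485 / (1.732 × 460 × 0.807) = 215 A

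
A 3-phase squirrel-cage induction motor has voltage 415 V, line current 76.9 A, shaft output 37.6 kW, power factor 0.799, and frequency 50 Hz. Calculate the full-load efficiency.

P_out = 37.6 kW = 37600 W
P_in = √3·V_L·I_L·cosφ = 1.732 × 415 × 76.9 × 0.799 = 44164 W
η = P_out / P_in = 37600 / 44164 = 0.851 = 85.1%

85.1 %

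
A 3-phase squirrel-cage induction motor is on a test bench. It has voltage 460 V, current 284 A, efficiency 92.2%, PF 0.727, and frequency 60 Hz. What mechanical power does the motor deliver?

152 kW

P_in = √3·V·I·cosφ = 1.732 × 460 × 284 × 0.727 = 164497 W
P_out = η·P_in = 0.922 × 164497 = 151666 W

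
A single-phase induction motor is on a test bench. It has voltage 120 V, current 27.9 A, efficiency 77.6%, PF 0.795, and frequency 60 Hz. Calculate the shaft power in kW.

P_in = V·I·cosφ = 120 × 27.9 × 0.795 = 2662 W
P_out = η·P_in = 0.776 × 2662 = 2066 W

2.07 kW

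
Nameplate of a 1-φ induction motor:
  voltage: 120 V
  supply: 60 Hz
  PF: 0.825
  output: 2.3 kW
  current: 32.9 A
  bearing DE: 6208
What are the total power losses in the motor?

P_in = V·I·cosφ = 120×32.9×0.825 = 3257 W
P_out = 2300 W
Losses = P_in − P_out = 3257 − 2300 = 957 W

957 W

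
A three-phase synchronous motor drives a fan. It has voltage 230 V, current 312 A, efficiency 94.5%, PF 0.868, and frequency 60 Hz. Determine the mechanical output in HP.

P_in = √3·V·I·cosφ = 1.732 × 230 × 312 × 0.868 = 107882 W
P_out = η·P_in = 0.945 × 107882 = 101948 W
= 101948/746 = 137 HP

137 HP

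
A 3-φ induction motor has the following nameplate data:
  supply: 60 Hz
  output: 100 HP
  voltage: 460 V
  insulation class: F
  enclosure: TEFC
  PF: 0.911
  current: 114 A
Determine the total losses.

P_in = √3·V·I·cosφ = 1.732×460×114×0.911 = 82743 W
P_out = 100×746 = 74600 W
Losses = P_in − P_out = 82743 − 74600 = 8143 W

8.14 kW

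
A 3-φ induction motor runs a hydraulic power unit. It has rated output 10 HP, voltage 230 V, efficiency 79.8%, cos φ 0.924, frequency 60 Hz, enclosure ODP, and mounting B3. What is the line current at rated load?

25.4 A

P_out = 10 × 746 = 7460 W
P_in = P_out / η = 7460 / 0.798 = 9348 W
I_L = P_in / (√3·V_L·cosφ) = 9348 / (1.732 × 230 × 0.924) = 25.4 A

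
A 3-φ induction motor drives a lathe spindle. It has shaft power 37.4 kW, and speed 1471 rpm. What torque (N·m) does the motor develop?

ω = 2π × 1471/60 = 154 rad/s
τ = P/ω = 37400/154 = 243 N·m

243 N·m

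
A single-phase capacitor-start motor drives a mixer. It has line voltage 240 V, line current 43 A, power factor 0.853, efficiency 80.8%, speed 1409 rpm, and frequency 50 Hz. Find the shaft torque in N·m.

P_in = V·I·cosφ = 240 × 43 × 0.853 = 8803 W
P_out = η·P_in = 0.808 × 8803 = 7113 W
n = 1409 rpm
ω = 2π×1409/60 = 147.6 rad/s
τ = P_out/ω = 7113/147.6 = 48.2 N·m

48.2 N·m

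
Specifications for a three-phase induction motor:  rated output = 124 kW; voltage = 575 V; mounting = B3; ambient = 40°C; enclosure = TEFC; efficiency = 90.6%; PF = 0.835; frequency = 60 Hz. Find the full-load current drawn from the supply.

P_out = 124 kW = 124000 W
P_in = P_out / η = 124000 / 0.906 = 136865 W
I_L = P_in / (√3·V_L·cosφ) = 136865 / (1.732 × 575 × 0.835) = 165 A

165 A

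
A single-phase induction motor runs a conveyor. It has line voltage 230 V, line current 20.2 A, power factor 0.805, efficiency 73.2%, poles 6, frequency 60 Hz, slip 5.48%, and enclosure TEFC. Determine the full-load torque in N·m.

P_in = V·I·cosφ = 230 × 20.2 × 0.805 = 3740 W
P_out = η·P_in = 0.732 × 3740 = 2738 W
n_s = 120×60/6 = 1200 rpm; n = 1200×(1−0.0548) = 1134 rpm
ω = 2π×1134/60 = 118.8 rad/s
τ = P_out/ω = 2738/118.8 = 23 N·m

23 N·m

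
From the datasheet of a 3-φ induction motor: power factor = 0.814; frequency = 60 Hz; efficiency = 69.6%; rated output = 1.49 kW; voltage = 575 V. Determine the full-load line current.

P_out = 1.49 kW = 1490 W
P_in = P_out / η = 1490 / 0.696 = 2141 W
I_L = P_in / (√3·V_L·cosφ) = 2141 / (1.732 × 575 × 0.814) = 2.64 A

2.64 A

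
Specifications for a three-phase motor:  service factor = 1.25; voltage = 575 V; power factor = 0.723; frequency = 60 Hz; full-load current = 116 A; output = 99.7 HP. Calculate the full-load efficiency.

89.0 %

P_out = 99.7 × 746 = 74376 W
P_in = √3·V_L·I_L·cosφ = 1.732 × 575 × 116 × 0.723 = 83524 W
η = P_out / P_in = 74376 / 83524 = 0.890 = 89.0%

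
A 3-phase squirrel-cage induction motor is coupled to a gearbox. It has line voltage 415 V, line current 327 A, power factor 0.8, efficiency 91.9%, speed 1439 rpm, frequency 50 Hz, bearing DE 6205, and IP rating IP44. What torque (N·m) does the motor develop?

P_in = √3·V·I·cosφ = 1.732 × 415 × 327 × 0.8 = 188033 W
P_out = η·P_in = 0.919 × 188033 = 172802 W
n = 1439 rpm
ω = 2π×1439/60 = 150.7 rad/s
τ = P_out/ω = 172802/150.7 = 1150 N·m

1150 N·m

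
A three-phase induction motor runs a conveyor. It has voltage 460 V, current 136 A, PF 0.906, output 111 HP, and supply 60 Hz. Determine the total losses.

15.4 kW

P_in = √3·V·I·cosφ = 1.732×460×136×0.906 = 98169 W
P_out = 111×746 = 82806 W
Losses = P_in − P_out = 98169 − 82806 = 15363 W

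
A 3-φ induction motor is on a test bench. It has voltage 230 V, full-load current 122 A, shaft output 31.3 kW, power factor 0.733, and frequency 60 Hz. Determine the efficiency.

87.9 %

P_out = 31.3 kW = 31300 W
P_in = √3·V_L·I_L·cosφ = 1.732 × 230 × 122 × 0.733 = 35624 W
η = P_out / P_in = 31300 / 35624 = 0.879 = 87.9%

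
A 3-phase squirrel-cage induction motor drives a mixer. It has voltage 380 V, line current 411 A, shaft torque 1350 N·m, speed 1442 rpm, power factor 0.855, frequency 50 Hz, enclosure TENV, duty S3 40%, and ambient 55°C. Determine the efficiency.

ω = 2π × 1442/60 = 151 rad/s; P_out = τω = 1350 × 151 = 203850 W
P_in = √3·V_L·I_L·cosφ = 1.732 × 380 × 411 × 0.855 = 231281 W
η = P_out / P_in = 203850 / 231281 = 0.881 = 88.1%

88.1 %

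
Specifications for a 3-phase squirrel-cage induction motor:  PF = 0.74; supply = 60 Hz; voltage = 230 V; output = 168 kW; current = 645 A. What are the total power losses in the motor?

22100 W

P_in = √3·V·I·cosφ = 1.732×230×645×0.74 = 190137 W
P_out = 168000 W
Losses = P_in − P_out = 190137 − 168000 = 22137 W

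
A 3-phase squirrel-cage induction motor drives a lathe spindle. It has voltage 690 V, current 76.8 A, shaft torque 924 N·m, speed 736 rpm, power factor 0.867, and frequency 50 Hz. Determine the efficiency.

ω = 2π × 736/60 = 77.07 rad/s; P_out = τω = 924 × 77.07 = 71213 W
P_in = √3·V_L·I_L·cosφ = 1.732 × 690 × 76.8 × 0.867 = 79575 W
η = P_out / P_in = 71213 / 79575 = 0.895 = 89.5%

89.5 %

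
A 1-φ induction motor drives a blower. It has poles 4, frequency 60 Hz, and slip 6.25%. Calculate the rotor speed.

1688 rpm

n_s = 120f/p = 120×60/4 = 1800 rpm
n = n_s(1 − s) = 1800 × (1 − 0.0625) = 1688 rpm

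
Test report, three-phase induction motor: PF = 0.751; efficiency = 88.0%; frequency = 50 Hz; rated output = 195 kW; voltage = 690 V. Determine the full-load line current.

247 A

P_out = 195 kW = 195000 W
P_in = P_out / η = 195000 / 0.880 = 221591 W
I_L = P_in / (√3·V_L·cosφ) = 221591 / (1.732 × 690 × 0.751) = 247 A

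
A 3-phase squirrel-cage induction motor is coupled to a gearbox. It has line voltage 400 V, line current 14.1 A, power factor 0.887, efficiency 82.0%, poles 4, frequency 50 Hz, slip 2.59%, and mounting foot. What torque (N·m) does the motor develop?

P_in = √3·V·I·cosφ = 1.732 × 400 × 14.1 × 0.887 = 8665 W
P_out = η·P_in = 0.82 × 8665 = 7105 W
n_s = 120×50/4 = 1500 rpm; n = 1500×(1−0.0259) = 1461 rpm
ω = 2π×1461/60 = 153 rad/s
τ = P_out/ω = 7105/153 = 46.4 N·m

46.4 N·m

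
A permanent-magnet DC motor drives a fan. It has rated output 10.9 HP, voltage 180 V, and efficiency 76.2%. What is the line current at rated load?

59.3 A

P_out = 10.9 × 746 = 8131 W
P_in = P_out / η = 8131 / 0.762 = 10671 W
I = P_in / V = 10671 / 180 = 59.3 A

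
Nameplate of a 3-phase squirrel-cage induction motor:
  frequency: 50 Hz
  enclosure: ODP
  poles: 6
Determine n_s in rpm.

1000 rpm

n_s = 120f/p = 120×50/6 = 1000 rpm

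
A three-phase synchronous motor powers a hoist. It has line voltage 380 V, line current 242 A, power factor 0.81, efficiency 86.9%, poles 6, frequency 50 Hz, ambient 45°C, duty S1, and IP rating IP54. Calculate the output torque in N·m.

1070 N·m

P_in = √3·V·I·cosφ = 1.732 × 380 × 242 × 0.81 = 129013 W
P_out = η·P_in = 0.869 × 129013 = 112112 W
n = n_s = 120×50/6 = 1000 rpm (synchronous)
ω = 2π×1000/60 = 104.7 rad/s
τ = P_out/ω = 112112/104.7 = 1070 N·m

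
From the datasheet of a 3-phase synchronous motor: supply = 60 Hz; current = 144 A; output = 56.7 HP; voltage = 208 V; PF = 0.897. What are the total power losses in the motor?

4.24 kW

P_in = √3·V·I·cosφ = 1.732×208×144×0.897 = 46534 W
P_out = 56.7×746 = 42298 W
Losses = P_in − P_out = 46534 − 42298 = 4236 W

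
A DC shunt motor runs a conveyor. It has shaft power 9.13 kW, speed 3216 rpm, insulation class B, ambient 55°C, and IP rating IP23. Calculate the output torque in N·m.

ω = 2π × 3216/60 = 336.8 rad/s
τ = P/ω = 9130/336.8 = 27.1 N·m

27.1 N·m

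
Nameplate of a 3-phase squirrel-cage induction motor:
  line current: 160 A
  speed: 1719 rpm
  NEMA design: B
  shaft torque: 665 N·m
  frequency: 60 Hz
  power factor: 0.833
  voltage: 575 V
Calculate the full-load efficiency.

90.2 %

ω = 2π × 1719/60 = 180 rad/s; P_out = τω = 665 × 180 = 119700 W
P_in = √3·V_L·I_L·cosφ = 1.732 × 575 × 160 × 0.833 = 132734 W
η = P_out / P_in = 119700 / 132734 = 0.902 = 90.2%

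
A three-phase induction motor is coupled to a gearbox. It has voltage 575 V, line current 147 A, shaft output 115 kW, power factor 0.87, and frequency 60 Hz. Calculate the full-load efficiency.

P_out = 115 kW = 115000 W
P_in = √3·V_L·I_L·cosφ = 1.732 × 575 × 147 × 0.87 = 127366 W
η = P_out / P_in = 115000 / 127366 = 0.903 = 90.3%

90.3 %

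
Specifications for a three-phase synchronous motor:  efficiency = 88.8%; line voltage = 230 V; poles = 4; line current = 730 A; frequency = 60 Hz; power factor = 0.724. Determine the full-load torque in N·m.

992 N·m

P_in = √3·V·I·cosφ = 1.732 × 230 × 730 × 0.724 = 210541 W
P_out = η·P_in = 0.888 × 210541 = 186960 W
n = n_s = 120×60/4 = 1800 rpm (synchronous)
ω = 2π×1800/60 = 188.5 rad/s
τ = P_out/ω = 186960/188.5 = 992 N·m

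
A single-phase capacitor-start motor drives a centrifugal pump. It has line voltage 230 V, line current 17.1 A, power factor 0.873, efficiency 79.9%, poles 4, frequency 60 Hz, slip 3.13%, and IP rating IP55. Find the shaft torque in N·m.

15 N·m

P_in = V·I·cosφ = 230 × 17.1 × 0.873 = 3434 W
P_out = η·P_in = 0.799 × 3434 = 2744 W
n_s = 120×60/4 = 1800 rpm; n = 1800×(1−0.0313) = 1744 rpm
ω = 2π×1744/60 = 182.6 rad/s
τ = P_out/ω = 2744/182.6 = 15 N·m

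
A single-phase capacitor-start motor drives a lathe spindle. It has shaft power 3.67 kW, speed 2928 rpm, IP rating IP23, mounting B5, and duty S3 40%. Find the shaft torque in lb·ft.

8.83 lb·ft

ω = 2π × 2928/60 = 306.6 rad/s
τ = P/ω = 3670/306.6 = 11.97 N·m
In lb·ft: 11.97/1.356 = 8.83 lb·ft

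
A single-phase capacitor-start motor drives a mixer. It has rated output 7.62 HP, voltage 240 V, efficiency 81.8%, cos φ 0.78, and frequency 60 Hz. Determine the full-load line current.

P_out = 7.62 × 746 = 5685 W
P_in = P_out / η = 5685 / 0.818 = 6950 W
I = P_in / (V·cosφ) = 6950 / (240 × 0.78) = 37.1 A

37.1 A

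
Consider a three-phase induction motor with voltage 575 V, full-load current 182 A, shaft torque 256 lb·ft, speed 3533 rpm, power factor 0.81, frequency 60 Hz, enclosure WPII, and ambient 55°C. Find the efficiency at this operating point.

τ = 256 lb·ft × 1.356 = 347.1 N·m
ω = 2π × 3533/60 = 370 rad/s; P_out = τω = 347.1 × 370 = 128427 W
P_in = √3·V_L·I_L·cosφ = 1.732 × 575 × 182 × 0.81 = 146816 W
η = P_out / P_in = 128427 / 146816 = 0.875 = 87.5%

87.5 %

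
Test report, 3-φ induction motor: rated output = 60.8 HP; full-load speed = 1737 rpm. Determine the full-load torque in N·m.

249 N·m

P_out = 60.8 × 746 = 45357 W
ω = 2π × 1737/60 = 181.9 rad/s
τ = P_out/ω = 45357/181.9 = 249 N·m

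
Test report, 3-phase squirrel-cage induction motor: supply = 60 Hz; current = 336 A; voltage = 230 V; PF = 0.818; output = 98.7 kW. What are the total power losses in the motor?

10.8 kW

P_in = √3·V·I·cosφ = 1.732×230×336×0.818 = 109488 W
P_out = 98700 W
Losses = P_in − P_out = 109488 − 98700 = 10788 W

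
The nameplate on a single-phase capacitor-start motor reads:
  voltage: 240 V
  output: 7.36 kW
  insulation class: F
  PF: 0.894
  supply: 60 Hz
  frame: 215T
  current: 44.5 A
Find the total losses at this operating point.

2.19 kW

P_in = V·I·cosφ = 240×44.5×0.894 = 9548 W
P_out = 7360 W
Losses = P_in − P_out = 9548 − 7360 = 2188 W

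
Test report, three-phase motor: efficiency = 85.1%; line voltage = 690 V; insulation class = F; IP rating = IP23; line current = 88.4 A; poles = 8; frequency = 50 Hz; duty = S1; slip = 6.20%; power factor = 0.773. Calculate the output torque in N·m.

943 N·m

P_in = √3·V·I·cosφ = 1.732 × 690 × 88.4 × 0.773 = 81664 W
P_out = η·P_in = 0.851 × 81664 = 69496 W
n_s = 120×50/8 = 750 rpm; n = 750×(1−0.062) = 704 rpm
ω = 2π×704/60 = 73.72 rad/s
τ = P_out/ω = 69496/73.72 = 943 N·m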